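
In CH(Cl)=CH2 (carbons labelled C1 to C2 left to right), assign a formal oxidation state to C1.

0

Bonds to more-electronegative neighbours contribute +1 each, bonds to H or metals contribute −1 each, and C–C bonds contribute 0.
C1 has a double bond to C (2×0 = 0), one bond to H (-1), one bond to Cl (+1).
Oxidation state = 0 − 1 + 1 = 0.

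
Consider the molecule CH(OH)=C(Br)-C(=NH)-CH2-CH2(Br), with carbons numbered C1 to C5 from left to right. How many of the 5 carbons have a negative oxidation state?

2

Each bond to a more electronegative atom (O, N, halogen) counts +1, each bond to a less electronegative atom (H, metal, B, Si) counts −1, and each C–C bond counts 0. Tallying each carbon:
C1: 2C, 1H, 1O → 0 − 1 + 1 = 0
C2: 3C, 1Br → 0 + 1 = +1
C3: 2C, 2N → 0 + 2 = +2
C4: 2C, 2H → 0 − 2 = -2
C5: 1C, 2H, 1Br → 0 − 2 + 1 = -1
2 carbons (C4, C5) meet the condition.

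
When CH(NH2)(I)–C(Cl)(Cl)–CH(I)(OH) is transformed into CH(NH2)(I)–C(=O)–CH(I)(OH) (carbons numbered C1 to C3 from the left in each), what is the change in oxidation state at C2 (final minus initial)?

Before: C2 has 2 bonds to C, 2 bonds to Cl → oxidation state +2.
After: C2 has 2 bonds to C, 2 bonds to O → oxidation state +2.
Δ = +2 − (+2) = 0, so no net redox change at C2.

0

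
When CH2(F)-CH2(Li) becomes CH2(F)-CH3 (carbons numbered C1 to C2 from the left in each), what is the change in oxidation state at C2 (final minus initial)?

0

Before: C2 has 1 bond to C, 2 bonds to H, 1 bond to Li → oxidation state -3.
After: C2 has 1 bond to C, 3 bonds to H → oxidation state -3.
Δ = -3 − (-3) = 0, so no net redox change at C2.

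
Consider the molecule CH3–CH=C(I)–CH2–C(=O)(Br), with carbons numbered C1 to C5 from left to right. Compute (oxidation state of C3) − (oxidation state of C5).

-2

C3: 3C, 1I → 0 + 1 = +1
C5: 1C, 2O, 1Br → 0 + 2 + 1 = +3
Difference: +1 − (+3) = -2.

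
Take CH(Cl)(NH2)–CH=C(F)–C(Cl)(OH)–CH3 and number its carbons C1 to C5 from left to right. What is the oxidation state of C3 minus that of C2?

+2

C3: 3C, 1F → 0 + 1 = +1
C2: 3C, 1H → 0 − 1 = -1
Difference: +1 − (-1) = +2.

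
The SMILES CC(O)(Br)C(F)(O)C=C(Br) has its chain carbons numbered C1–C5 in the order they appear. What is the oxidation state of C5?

C5 has a double bond to C (2×0 = 0), one bond to Br (+1), one bond to H (-1).
Oxidation state = 0 + 1 − 1 = 0.

0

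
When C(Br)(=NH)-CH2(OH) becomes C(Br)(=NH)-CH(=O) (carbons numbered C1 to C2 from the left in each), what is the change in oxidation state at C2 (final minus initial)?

Before: C2 has 1 bond to C, 2 bonds to H, 1 bond to O → oxidation state -1.
After: C2 has 1 bond to C, 1 bond to H, 2 bonds to O → oxidation state +1.
Δ = +1 − (-1) = +2, so this is an oxidation at C2.

+2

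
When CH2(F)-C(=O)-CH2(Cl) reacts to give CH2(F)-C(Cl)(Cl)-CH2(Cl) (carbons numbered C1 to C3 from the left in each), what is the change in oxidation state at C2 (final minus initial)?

0

Before: C2 has 2 bonds to C, 2 bonds to O → oxidation state +2.
After: C2 has 2 bonds to C, 2 bonds to Cl → oxidation state +2.
Δ = +2 − (+2) = 0, so no net redox change at C2.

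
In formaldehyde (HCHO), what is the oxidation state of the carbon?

Each bond to a more electronegative atom (O, N, halogen) counts +1, each bond to a less electronegative atom (H, metal, B, Si) counts −1, and each C–C bond counts 0.
The carbon has one bond to H (-1), one bond to H (-1), a double bond to O (2×+1 = +2).
Oxidation state = -1 − 1 + 2 = 0.

0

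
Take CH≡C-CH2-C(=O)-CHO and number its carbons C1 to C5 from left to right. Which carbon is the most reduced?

Tallying each carbon's bonds:
C1: 3C, 1H → 0 − 1 = -1
C2: 4C → 0 = 0
C3: 2C, 2H → 0 − 2 = -2
C4: 2C, 2O → 0 + 2 = +2
C5: 1C, 1H, 2O → 0 − 1 + 2 = +1
The most reduced carbon is C3 at -2.

C3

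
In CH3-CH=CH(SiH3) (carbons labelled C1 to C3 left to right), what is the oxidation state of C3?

Count +1 for every bond to an atom more electronegative than carbon and −1 for every bond to one less electronegative; C–C bonds are 0.
C3 has a double bond to C (2×0 = 0), one bond to Si (-1), one bond to H (-1).
Oxidation state = 0 − 1 − 1 = -2.

-2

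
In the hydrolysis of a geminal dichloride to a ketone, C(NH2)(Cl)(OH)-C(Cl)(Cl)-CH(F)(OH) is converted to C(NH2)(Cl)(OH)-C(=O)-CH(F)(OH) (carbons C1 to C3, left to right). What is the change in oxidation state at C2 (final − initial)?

Before: C2 has 2 bonds to C, 2 bonds to Cl → oxidation state +2.
After: C2 has 2 bonds to C, 2 bonds to O → oxidation state +2.
Δ = +2 − (+2) = 0, so no net redox change at C2.

0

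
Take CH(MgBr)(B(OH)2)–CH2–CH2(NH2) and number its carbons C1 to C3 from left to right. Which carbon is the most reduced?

C1

Each bond to a more electronegative atom (O, N, halogen) counts +1, each bond to a less electronegative atom (H, metal, B, Si) counts −1, and each C–C bond counts 0. Tallying each carbon:
C1: 1C, 1H, 1Mg, 1B → 0 − 1 − 1 − 1 = -3
C2: 2C, 2H → 0 − 2 = -2
C3: 1C, 2H, 1N → 0 − 2 + 1 = -1
The most reduced carbon is C1 at -3.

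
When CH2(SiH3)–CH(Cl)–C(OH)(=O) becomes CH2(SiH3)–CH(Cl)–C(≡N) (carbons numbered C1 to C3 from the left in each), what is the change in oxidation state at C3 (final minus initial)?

Before: C3 has 1 bond to C, 3 bonds to O → oxidation state +3.
After: C3 has 1 bond to C, 3 bonds to N → oxidation state +3.
Δ = +3 − (+3) = 0, so no net redox change at C3.

0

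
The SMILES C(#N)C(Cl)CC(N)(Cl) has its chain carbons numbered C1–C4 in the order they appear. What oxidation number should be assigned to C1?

Count +1 for every bond to an atom more electronegative than carbon and −1 for every bond to one less electronegative; C–C bonds are 0.
C1 has one bond to C (0), a triple bond to N (3×+1 = +3).
Oxidation state = 0 + 3 = +3.

+3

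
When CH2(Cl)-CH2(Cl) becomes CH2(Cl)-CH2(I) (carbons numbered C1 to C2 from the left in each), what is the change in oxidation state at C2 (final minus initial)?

0

Before: C2 has 1 bond to C, 2 bonds to H, 1 bond to Cl → oxidation state -1.
After: C2 has 1 bond to C, 2 bonds to H, 1 bond to I → oxidation state -1.
Δ = -1 − (-1) = 0, so no net redox change at C2.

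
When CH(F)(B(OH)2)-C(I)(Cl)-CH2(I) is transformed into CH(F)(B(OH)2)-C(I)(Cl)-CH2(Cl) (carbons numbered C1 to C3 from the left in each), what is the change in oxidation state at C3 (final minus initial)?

0

Before: C3 has 1 bond to C, 2 bonds to H, 1 bond to I → oxidation state -1.
After: C3 has 1 bond to C, 2 bonds to H, 1 bond to Cl → oxidation state -1.
Δ = -1 − (-1) = 0, so no net redox change at C3.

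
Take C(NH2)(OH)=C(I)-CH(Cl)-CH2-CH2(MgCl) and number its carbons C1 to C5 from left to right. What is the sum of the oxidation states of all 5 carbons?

Tallying each carbon's bonds:
C1: 2C, 1O, 1N → 0 + 1 + 1 = +2
C2: 3C, 1I → 0 + 1 = +1
C3: 2C, 1H, 1Cl → 0 − 1 + 1 = 0
C4: 2C, 2H → 0 − 2 = -2
C5: 1C, 2H, 1Mg → 0 − 2 − 1 = -3
Sum = +2 + 1 + 0 − 2 − 3 = -2.

-2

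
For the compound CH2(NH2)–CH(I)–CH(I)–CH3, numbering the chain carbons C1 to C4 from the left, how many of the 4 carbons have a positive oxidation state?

Bonds to more-electronegative neighbours contribute +1 each, bonds to H or metals contribute −1 each, and C–C bonds contribute 0. Tallying each carbon:
C1: 1C, 2H, 1N → 0 − 2 + 1 = -1
C2: 2C, 1H, 1I → 0 − 1 + 1 = 0
C3: 2C, 1H, 1I → 0 − 1 + 1 = 0
C4: 1C, 3H → 0 − 3 = -3
0 carbons meet the condition.

0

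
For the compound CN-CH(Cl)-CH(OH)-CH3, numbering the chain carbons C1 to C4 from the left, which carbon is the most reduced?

C4

Bonds to more-electronegative neighbours contribute +1 each, bonds to H or metals contribute −1 each, and C–C bonds contribute 0. Tallying each carbon:
C1: 1C, 3N → 0 + 3 = +3
C2: 2C, 1H, 1Cl → 0 − 1 + 1 = 0
C3: 2C, 1H, 1O → 0 − 1 + 1 = 0
C4: 1C, 3H → 0 − 3 = -3
The most reduced carbon is C4 at -3.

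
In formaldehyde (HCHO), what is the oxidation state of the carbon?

Assign +1 per bond to O/N/halogen, −1 per bond to H or an electropositive element, and 0 per bond to carbon.
The carbon has one bond to H (-1), one bond to H (-1), a double bond to O (2×+1 = +2).
Oxidation state = -1 − 1 + 2 = 0.

0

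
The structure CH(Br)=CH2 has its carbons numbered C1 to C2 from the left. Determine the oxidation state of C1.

0

C1 has a double bond to C (2×0 = 0), one bond to H (-1), one bond to Br (+1).
Oxidation state = 0 − 1 + 1 = 0.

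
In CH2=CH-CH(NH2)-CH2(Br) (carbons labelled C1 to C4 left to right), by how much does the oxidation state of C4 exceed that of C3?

-1

C4: 1C, 2H, 1Br → 0 − 2 + 1 = -1
C3: 2C, 1H, 1N → 0 − 1 + 1 = 0
Difference: -1 − (0) = -1.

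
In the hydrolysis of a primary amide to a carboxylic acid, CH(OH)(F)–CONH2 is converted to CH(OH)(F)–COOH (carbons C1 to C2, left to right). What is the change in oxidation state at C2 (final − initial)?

0

Before: C2 has 1 bond to C, 2 bonds to O, 1 bond to N → oxidation state +3.
After: C2 has 1 bond to C, 3 bonds to O → oxidation state +3.
Δ = +3 − (+3) = 0, so no net redox change at C2.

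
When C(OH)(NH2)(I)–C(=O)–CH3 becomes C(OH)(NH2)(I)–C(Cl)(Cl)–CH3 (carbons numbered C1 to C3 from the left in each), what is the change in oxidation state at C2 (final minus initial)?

0

Before: C2 has 2 bonds to C, 2 bonds to O → oxidation state +2.
After: C2 has 2 bonds to C, 2 bonds to Cl → oxidation state +2.
Δ = +2 − (+2) = 0, so no net redox change at C2.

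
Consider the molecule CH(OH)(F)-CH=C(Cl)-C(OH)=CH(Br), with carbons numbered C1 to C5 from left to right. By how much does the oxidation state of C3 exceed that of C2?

+2

C3: 3C, 1Cl → 0 + 1 = +1
C2: 3C, 1H → 0 − 1 = -1
Difference: +1 − (-1) = +2.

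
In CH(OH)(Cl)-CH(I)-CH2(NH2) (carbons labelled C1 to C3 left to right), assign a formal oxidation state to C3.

C3 has one bond to C (0), one bond to H (-1), one bond to H (-1), one bond to N (+1).
Oxidation state = 0 − 1 − 1 + 1 = -1.

-1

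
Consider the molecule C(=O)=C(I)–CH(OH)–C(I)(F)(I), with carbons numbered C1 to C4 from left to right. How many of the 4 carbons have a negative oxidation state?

0

Count +1 for every bond to an atom more electronegative than carbon and −1 for every bond to one less electronegative; C–C bonds are 0. Tallying each carbon:
C1: 2C, 2O → 0 + 2 = +2
C2: 3C, 1I → 0 + 1 = +1
C3: 2C, 1H, 1O → 0 − 1 + 1 = 0
C4: 1C, 1F, 2I → 0 + 1 + 2 = +3
0 carbons meet the condition.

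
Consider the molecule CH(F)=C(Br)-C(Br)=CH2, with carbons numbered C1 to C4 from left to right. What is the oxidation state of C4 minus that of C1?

-2

C4: 2C, 2H → 0 − 2 = -2
C1: 2C, 1H, 1F → 0 − 1 + 1 = 0
Difference: -2 − (0) = -2.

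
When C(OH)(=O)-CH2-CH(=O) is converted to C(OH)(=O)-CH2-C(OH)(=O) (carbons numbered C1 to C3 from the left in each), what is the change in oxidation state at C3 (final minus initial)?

+2

Before: C3 has 1 bond to C, 1 bond to H, 2 bonds to O → oxidation state +1.
After: C3 has 1 bond to C, 3 bonds to O → oxidation state +3.
Δ = +3 − (+1) = +2, so this is an oxidation at C3.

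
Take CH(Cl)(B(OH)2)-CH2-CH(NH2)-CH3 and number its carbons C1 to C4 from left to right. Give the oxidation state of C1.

-1

Count +1 for every bond to an atom more electronegative than carbon and −1 for every bond to one less electronegative; C–C bonds are 0.
C1 has one bond to C (0), one bond to Cl (+1), one bond to B (-1), one bond to H (-1).
Oxidation state = 0 + 1 − 1 − 1 = -1.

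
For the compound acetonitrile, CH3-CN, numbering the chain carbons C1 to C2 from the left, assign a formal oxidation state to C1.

-3

Bonds to more-electronegative neighbours contribute +1 each, bonds to H or metals contribute −1 each, and C–C bonds contribute 0.
C1 has one bond to H (-1), one bond to H (-1), one bond to H (-1), one bond to C (0).
Oxidation state = -1 − 1 − 1 + 0 = -3.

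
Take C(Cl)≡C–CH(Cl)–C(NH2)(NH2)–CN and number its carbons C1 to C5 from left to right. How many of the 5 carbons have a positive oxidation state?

3

Each bond to a more electronegative atom (O, N, halogen) counts +1, each bond to a less electronegative atom (H, metal, B, Si) counts −1, and each C–C bond counts 0. Tallying each carbon:
C1: 3C, 1Cl → 0 + 1 = +1
C2: 4C → 0 = 0
C3: 2C, 1H, 1Cl → 0 − 1 + 1 = 0
C4: 2C, 2N → 0 + 2 = +2
C5: 1C, 3N → 0 + 3 = +3
3 carbons (C1, C4, C5) meet the condition.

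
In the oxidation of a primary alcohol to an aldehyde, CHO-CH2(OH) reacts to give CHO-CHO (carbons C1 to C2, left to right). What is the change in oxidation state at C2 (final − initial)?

+2

Before: C2 has 1 bond to C, 2 bonds to H, 1 bond to O → oxidation state -1.
After: C2 has 1 bond to C, 1 bond to H, 2 bonds to O → oxidation state +1.
Δ = +1 − (-1) = +2, so this is an oxidation at C2.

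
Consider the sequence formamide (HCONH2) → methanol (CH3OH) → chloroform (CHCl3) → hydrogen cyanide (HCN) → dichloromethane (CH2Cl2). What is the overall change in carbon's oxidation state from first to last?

-2

Carbon oxidation states along the series — formamide: +2, methanol: -2, chloroform: +2, hydrogen cyanide: +2, dichloromethane: 0.
Net change = 0 − (+2) = -2.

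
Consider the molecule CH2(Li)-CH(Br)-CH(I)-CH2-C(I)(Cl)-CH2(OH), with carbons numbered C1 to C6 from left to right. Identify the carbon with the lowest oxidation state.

C1

Each bond to a more electronegative atom (O, N, halogen) counts +1, each bond to a less electronegative atom (H, metal, B, Si) counts −1, and each C–C bond counts 0. Tallying each carbon:
C1: 1C, 2H, 1Li → 0 − 2 − 1 = -3
C2: 2C, 1H, 1Br → 0 − 1 + 1 = 0
C3: 2C, 1H, 1I → 0 − 1 + 1 = 0
C4: 2C, 2H → 0 − 2 = -2
C5: 2C, 1Cl, 1I → 0 + 1 + 1 = +2
C6: 1C, 2H, 1O → 0 − 2 + 1 = -1
The most reduced carbon is C1 at -3.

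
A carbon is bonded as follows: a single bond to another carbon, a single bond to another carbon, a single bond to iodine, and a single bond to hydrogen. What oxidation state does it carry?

0

Count +1 for every bond to an atom more electronegative than carbon and −1 for every bond to one less electronegative; C–C bonds are 0.
The carbon has one bond to C (0), one bond to C (0), one bond to I (+1), one bond to H (-1).
Oxidation state = 0 + 0 + 1 − 1 = 0.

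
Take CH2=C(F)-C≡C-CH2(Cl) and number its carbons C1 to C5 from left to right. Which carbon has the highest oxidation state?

C2

Bonds to more-electronegative neighbours contribute +1 each, bonds to H or metals contribute −1 each, and C–C bonds contribute 0. Tallying each carbon:
C1: 2C, 2H → 0 − 2 = -2
C2: 3C, 1F → 0 + 1 = +1
C3: 4C → 0 = 0
C4: 4C → 0 = 0
C5: 1C, 2H, 1Cl → 0 − 2 + 1 = -1
The most oxidised carbon is C2 at +1.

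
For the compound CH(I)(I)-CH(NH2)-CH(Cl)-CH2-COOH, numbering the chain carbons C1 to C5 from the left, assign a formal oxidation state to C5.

C5 has one bond to C (0), one bond to O (+1), a double bond to O (2×+1 = +2).
Oxidation state = 0 + 1 + 2 = +3.

+3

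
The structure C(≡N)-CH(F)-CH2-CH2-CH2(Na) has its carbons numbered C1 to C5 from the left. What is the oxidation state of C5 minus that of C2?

-3

C5: 1C, 2H, 1Na → 0 − 2 − 1 = -3
C2: 2C, 1H, 1F → 0 − 1 + 1 = 0
Difference: -3 − (0) = -3.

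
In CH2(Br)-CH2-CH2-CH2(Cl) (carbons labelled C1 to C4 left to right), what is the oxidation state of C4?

C4 has one bond to C (0), one bond to H (-1), one bond to Cl (+1), one bond to H (-1).
Oxidation state = 0 − 1 + 1 − 1 = -1.

-1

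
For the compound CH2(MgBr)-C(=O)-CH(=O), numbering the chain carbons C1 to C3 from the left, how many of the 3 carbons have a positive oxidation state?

2

Bonds to more-electronegative neighbours contribute +1 each, bonds to H or metals contribute −1 each, and C–C bonds contribute 0. Tallying each carbon:
C1: 1C, 2H, 1Mg → 0 − 2 − 1 = -3
C2: 2C, 2O → 0 + 2 = +2
C3: 1C, 1H, 2O → 0 − 1 + 2 = +1
2 carbons (C2, C3) meet the condition.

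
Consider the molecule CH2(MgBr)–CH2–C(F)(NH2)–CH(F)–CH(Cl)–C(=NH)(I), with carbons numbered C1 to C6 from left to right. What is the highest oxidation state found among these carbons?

Each bond to a more electronegative atom (O, N, halogen) counts +1, each bond to a less electronegative atom (H, metal, B, Si) counts −1, and each C–C bond counts 0. Tallying each carbon:
C1: 1C, 2H, 1Mg → 0 − 2 − 1 = -3
C2: 2C, 2H → 0 − 2 = -2
C3: 2C, 1N, 1F → 0 + 1 + 1 = +2
C4: 2C, 1H, 1F → 0 − 1 + 1 = 0
C5: 2C, 1H, 1Cl → 0 − 1 + 1 = 0
C6: 1C, 2N, 1I → 0 + 2 + 1 = +3
The highest value is +3.

+3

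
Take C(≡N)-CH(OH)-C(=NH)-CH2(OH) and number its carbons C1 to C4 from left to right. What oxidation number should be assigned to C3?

C3 has one bond to C (0), one bond to C (0), a double bond to N (2×+1 = +2).
Oxidation state = 0 + 0 + 2 = +2.

+2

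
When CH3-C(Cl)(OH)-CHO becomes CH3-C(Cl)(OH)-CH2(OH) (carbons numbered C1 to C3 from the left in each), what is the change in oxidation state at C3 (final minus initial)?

Before: C3 has 1 bond to C, 1 bond to H, 2 bonds to O → oxidation state +1.
After: C3 has 1 bond to C, 2 bonds to H, 1 bond to O → oxidation state -1.
Δ = -1 − (+1) = -2, so this is a reduction at C3.

-2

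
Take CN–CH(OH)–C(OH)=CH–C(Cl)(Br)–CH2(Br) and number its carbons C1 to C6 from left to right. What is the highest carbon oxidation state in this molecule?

Tallying each carbon's bonds:
C1: 1C, 3N → 0 + 3 = +3
C2: 2C, 1H, 1O → 0 − 1 + 1 = 0
C3: 3C, 1O → 0 + 1 = +1
C4: 3C, 1H → 0 − 1 = -1
C5: 2C, 1Cl, 1Br → 0 + 1 + 1 = +2
C6: 1C, 2H, 1Br → 0 − 2 + 1 = -1
The highest value is +3.

+3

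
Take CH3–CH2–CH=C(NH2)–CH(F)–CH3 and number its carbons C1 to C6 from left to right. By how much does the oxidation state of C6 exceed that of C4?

-4

C6: 1C, 3H → 0 − 3 = -3
C4: 3C, 1N → 0 + 1 = +1
Difference: -3 − (+1) = -4.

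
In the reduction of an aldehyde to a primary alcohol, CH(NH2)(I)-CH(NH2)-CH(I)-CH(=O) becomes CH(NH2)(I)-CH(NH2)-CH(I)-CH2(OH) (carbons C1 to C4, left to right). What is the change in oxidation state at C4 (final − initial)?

-2

Before: C4 has 1 bond to C, 1 bond to H, 2 bonds to O → oxidation state +1.
After: C4 has 1 bond to C, 2 bonds to H, 1 bond to O → oxidation state -1.
Δ = -1 − (+1) = -2, so this is a reduction at C4.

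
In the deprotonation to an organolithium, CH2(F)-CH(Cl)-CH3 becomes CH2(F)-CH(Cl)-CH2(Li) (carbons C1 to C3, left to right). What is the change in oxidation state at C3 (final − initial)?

Before: C3 has 1 bond to C, 3 bonds to H → oxidation state -3.
After: C3 has 1 bond to C, 2 bonds to H, 1 bond to Li → oxidation state -3.
Δ = -3 − (-3) = 0, so no net redox change at C3.

0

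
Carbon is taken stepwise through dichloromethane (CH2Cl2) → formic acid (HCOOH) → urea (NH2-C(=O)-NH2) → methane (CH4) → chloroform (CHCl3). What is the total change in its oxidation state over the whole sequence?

+2

Carbon oxidation states along the series — dichloromethane: 0, formic acid: +2, urea: +4, methane: -4, chloroform: +2.
Net change = +2 − (0) = +2.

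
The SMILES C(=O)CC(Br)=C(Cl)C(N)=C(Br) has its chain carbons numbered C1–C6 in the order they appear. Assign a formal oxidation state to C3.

C3 has one bond to C (0), a double bond to C (2×0 = 0), one bond to Br (+1).
Oxidation state = 0 + 0 + 1 = +1.

+1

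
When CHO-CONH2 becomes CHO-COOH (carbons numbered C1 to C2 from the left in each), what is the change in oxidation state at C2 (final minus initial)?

Before: C2 has 1 bond to C, 2 bonds to O, 1 bond to N → oxidation state +3.
After: C2 has 1 bond to C, 3 bonds to O → oxidation state +3.
Δ = +3 − (+3) = 0, so no net redox change at C2.

0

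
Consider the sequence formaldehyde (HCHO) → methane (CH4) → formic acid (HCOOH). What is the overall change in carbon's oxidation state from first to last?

+2

Carbon oxidation states along the series — formaldehyde: 0, methane: -4, formic acid: +2.
Net change = +2 − (0) = +2.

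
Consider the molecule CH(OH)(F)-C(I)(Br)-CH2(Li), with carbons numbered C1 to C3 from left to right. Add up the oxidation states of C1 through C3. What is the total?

Bonds to more-electronegative neighbours contribute +1 each, bonds to H or metals contribute −1 each, and C–C bonds contribute 0. Tallying each carbon:
C1: 1C, 1H, 1O, 1F → 0 − 1 + 1 + 1 = +1
C2: 2C, 1Br, 1I → 0 + 1 + 1 = +2
C3: 1C, 2H, 1Li → 0 − 2 − 1 = -3
Sum = +1 + 2 − 3 = 0.

0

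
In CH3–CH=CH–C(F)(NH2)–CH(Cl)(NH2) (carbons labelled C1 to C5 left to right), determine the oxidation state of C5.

+1

C5 has one bond to C (0), one bond to Cl (+1), one bond to H (-1), one bond to N (+1).
Oxidation state = 0 + 1 − 1 + 1 = +1.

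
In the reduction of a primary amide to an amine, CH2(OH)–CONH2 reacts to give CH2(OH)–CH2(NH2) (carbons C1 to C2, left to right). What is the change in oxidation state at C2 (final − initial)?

-4

Before: C2 has 1 bond to C, 2 bonds to O, 1 bond to N → oxidation state +3.
After: C2 has 1 bond to C, 2 bonds to H, 1 bond to N → oxidation state -1.
Δ = -1 − (+3) = -4, so this is a reduction at C2.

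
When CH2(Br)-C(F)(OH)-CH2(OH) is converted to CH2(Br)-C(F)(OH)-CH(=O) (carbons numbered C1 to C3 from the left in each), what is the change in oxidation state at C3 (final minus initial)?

+2

Before: C3 has 1 bond to C, 2 bonds to H, 1 bond to O → oxidation state -1.
After: C3 has 1 bond to C, 1 bond to H, 2 bonds to O → oxidation state +1.
Δ = +1 − (-1) = +2, so this is an oxidation at C3.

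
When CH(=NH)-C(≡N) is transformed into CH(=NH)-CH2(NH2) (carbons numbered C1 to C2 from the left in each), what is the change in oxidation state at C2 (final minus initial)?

Before: C2 has 1 bond to C, 3 bonds to N → oxidation state +3.
After: C2 has 1 bond to C, 2 bonds to H, 1 bond to N → oxidation state -1.
Δ = -1 − (+3) = -4, so this is a reduction at C2.

-4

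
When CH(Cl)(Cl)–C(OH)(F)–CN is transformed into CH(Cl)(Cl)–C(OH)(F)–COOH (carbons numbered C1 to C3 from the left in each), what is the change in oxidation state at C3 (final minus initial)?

0

Before: C3 has 1 bond to C, 3 bonds to N → oxidation state +3.
After: C3 has 1 bond to C, 3 bonds to O → oxidation state +3.
Δ = +3 − (+3) = 0, so no net redox change at C3.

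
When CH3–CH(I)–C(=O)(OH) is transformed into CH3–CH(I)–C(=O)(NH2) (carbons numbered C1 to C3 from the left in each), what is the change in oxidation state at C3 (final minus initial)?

Before: C3 has 1 bond to C, 3 bonds to O → oxidation state +3.
After: C3 has 1 bond to C, 2 bonds to O, 1 bond to N → oxidation state +3.
Δ = +3 − (+3) = 0, so no net redox change at C3.

0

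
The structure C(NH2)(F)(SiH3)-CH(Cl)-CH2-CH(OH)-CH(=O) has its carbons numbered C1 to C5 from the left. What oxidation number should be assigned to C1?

+1

C1 has one bond to C (0), one bond to N (+1), one bond to F (+1), one bond to Si (-1).
Oxidation state = 0 + 1 + 1 − 1 = +1.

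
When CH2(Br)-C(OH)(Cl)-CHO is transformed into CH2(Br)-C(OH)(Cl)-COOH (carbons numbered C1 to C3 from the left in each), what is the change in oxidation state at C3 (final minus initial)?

+2

Before: C3 has 1 bond to C, 1 bond to H, 2 bonds to O → oxidation state +1.
After: C3 has 1 bond to C, 3 bonds to O → oxidation state +3.
Δ = +3 − (+1) = +2, so this is an oxidation at C3.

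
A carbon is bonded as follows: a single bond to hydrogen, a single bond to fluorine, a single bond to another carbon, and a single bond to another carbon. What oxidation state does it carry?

0

Bonds to more-electronegative neighbours contribute +1 each, bonds to H or metals contribute −1 each, and C–C bonds contribute 0.
The carbon has one bond to C (0), one bond to C (0), one bond to H (-1), one bond to F (+1).
Oxidation state = 0 + 0 − 1 + 1 = 0.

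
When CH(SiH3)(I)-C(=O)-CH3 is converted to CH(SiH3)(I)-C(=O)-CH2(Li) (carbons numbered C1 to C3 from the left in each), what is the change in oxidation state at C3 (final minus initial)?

Before: C3 has 1 bond to C, 3 bonds to H → oxidation state -3.
After: C3 has 1 bond to C, 2 bonds to H, 1 bond to Li → oxidation state -3.
Δ = -3 − (-3) = 0, so no net redox change at C3.

0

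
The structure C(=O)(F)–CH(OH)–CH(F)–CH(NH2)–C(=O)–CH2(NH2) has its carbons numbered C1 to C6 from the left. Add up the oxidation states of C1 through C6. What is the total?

Assign +1 per bond to O/N/halogen, −1 per bond to H or an electropositive element, and 0 per bond to carbon. Tallying each carbon:
C1: 1C, 2O, 1F → 0 + 2 + 1 = +3
C2: 2C, 1H, 1O → 0 − 1 + 1 = 0
C3: 2C, 1H, 1F → 0 − 1 + 1 = 0
C4: 2C, 1H, 1N → 0 − 1 + 1 = 0
C5: 2C, 2O → 0 + 2 = +2
C6: 1C, 2H, 1N → 0 − 2 + 1 = -1
Sum = +3 + 0 + 0 + 0 + 2 − 1 = +4.

+4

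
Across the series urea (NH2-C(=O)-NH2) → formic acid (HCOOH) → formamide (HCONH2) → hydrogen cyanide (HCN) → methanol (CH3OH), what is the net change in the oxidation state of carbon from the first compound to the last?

-6

Carbon oxidation states along the series — urea: +4, formic acid: +2, formamide: +2, hydrogen cyanide: +2, methanol: -2.
Net change = -2 − (+4) = -6.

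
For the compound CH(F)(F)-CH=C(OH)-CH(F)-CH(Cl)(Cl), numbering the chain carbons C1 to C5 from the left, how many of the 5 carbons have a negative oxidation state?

Bonds to more-electronegative neighbours contribute +1 each, bonds to H or metals contribute −1 each, and C–C bonds contribute 0. Tallying each carbon:
C1: 1C, 1H, 2F → 0 − 1 + 2 = +1
C2: 3C, 1H → 0 − 1 = -1
C3: 3C, 1O → 0 + 1 = +1
C4: 2C, 1H, 1F → 0 − 1 + 1 = 0
C5: 1C, 1H, 2Cl → 0 − 1 + 2 = +1
1 carbon (C2) meets the condition.

1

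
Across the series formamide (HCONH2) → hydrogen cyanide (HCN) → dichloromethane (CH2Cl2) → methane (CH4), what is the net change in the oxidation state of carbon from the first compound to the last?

Carbon oxidation states along the series — formamide: +2, hydrogen cyanide: +2, dichloromethane: 0, methane: -4.
Net change = -4 − (+2) = -6.

-6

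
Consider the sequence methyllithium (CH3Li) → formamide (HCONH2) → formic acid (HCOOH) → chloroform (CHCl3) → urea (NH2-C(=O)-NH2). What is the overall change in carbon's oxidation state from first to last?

+8

Carbon oxidation states along the series — methyllithium: -4, formamide: +2, formic acid: +2, chloroform: +2, urea: +4.
Net change = +4 − (-4) = +8.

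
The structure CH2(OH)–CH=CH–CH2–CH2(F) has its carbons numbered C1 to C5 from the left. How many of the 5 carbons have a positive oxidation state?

0

Count +1 for every bond to an atom more electronegative than carbon and −1 for every bond to one less electronegative; C–C bonds are 0. Tallying each carbon:
C1: 1C, 2H, 1O → 0 − 2 + 1 = -1
C2: 3C, 1H → 0 − 1 = -1
C3: 3C, 1H → 0 − 1 = -1
C4: 2C, 2H → 0 − 2 = -2
C5: 1C, 2H, 1F → 0 − 2 + 1 = -1
0 carbons meet the condition.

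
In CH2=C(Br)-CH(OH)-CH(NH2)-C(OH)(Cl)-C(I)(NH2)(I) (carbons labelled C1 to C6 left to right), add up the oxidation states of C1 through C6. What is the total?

+4

Count +1 for every bond to an atom more electronegative than carbon and −1 for every bond to one less electronegative; C–C bonds are 0. Tallying each carbon:
C1: 2C, 2H → 0 − 2 = -2
C2: 3C, 1Br → 0 + 1 = +1
C3: 2C, 1H, 1O → 0 − 1 + 1 = 0
C4: 2C, 1H, 1N → 0 − 1 + 1 = 0
C5: 2C, 1O, 1Cl → 0 + 1 + 1 = +2
C6: 1C, 1N, 2I → 0 + 1 + 2 = +3
Sum = -2 + 1 + 0 + 0 + 2 + 3 = +4.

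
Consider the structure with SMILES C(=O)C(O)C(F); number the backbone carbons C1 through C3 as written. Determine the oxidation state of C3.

-1

Assign +1 per bond to O/N/halogen, −1 per bond to H or an electropositive element, and 0 per bond to carbon.
C3 has one bond to C (0), one bond to H (-1), one bond to H (-1), one bond to F (+1).
Oxidation state = 0 − 1 − 1 + 1 = -1.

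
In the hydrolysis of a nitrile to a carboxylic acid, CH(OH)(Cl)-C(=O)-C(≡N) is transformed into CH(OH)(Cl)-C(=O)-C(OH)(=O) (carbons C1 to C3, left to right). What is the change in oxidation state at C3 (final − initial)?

Before: C3 has 1 bond to C, 3 bonds to N → oxidation state +3.
After: C3 has 1 bond to C, 3 bonds to O → oxidation state +3.
Δ = +3 − (+3) = 0, so no net redox change at C3.

0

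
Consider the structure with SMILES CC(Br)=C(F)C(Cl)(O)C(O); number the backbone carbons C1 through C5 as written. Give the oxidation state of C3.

Assign +1 per bond to O/N/halogen, −1 per bond to H or an electropositive element, and 0 per bond to carbon.
C3 has a double bond to C (2×0 = 0), one bond to C (0), one bond to F (+1).
Oxidation state = 0 + 0 + 1 = +1.

+1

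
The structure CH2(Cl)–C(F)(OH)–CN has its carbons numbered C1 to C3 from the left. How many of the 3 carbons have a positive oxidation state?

Count +1 for every bond to an atom more electronegative than carbon and −1 for every bond to one less electronegative; C–C bonds are 0. Tallying each carbon:
C1: 1C, 2H, 1Cl → 0 − 2 + 1 = -1
C2: 2C, 1O, 1F → 0 + 1 + 1 = +2
C3: 1C, 3N → 0 + 3 = +3
2 carbons (C2, C3) meet the condition.

2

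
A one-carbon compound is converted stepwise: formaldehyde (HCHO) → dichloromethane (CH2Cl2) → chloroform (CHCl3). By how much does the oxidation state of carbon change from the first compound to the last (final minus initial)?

Carbon oxidation states along the series — formaldehyde: 0, dichloromethane: 0, chloroform: +2.
Net change = +2 − (0) = +2.

+2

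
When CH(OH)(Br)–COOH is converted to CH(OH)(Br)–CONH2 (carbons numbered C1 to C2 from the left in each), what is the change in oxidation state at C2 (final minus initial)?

Before: C2 has 1 bond to C, 3 bonds to O → oxidation state +3.
After: C2 has 1 bond to C, 2 bonds to O, 1 bond to N → oxidation state +3.
Δ = +3 − (+3) = 0, so no net redox change at C2.

0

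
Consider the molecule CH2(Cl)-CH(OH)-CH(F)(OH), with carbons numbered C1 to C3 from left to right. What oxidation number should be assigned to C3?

Bonds to more-electronegative neighbours contribute +1 each, bonds to H or metals contribute −1 each, and C–C bonds contribute 0.
C3 has one bond to C (0), one bond to H (-1), one bond to F (+1), one bond to O (+1).
Oxidation state = 0 − 1 + 1 + 1 = +1.

+1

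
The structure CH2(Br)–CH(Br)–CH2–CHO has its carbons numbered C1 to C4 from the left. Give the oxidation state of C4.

C4 has one bond to C (0), one bond to H (-1), a double bond to O (2×+1 = +2).
Oxidation state = 0 − 1 + 2 = +1.

+1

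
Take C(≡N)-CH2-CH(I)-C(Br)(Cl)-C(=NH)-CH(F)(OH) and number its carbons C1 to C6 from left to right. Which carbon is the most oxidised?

Each bond to a more electronegative atom (O, N, halogen) counts +1, each bond to a less electronegative atom (H, metal, B, Si) counts −1, and each C–C bond counts 0. Tallying each carbon:
C1: 1C, 3N → 0 + 3 = +3
C2: 2C, 2H → 0 − 2 = -2
C3: 2C, 1H, 1I → 0 − 1 + 1 = 0
C4: 2C, 1Cl, 1Br → 0 + 1 + 1 = +2
C5: 2C, 2N → 0 + 2 = +2
C6: 1C, 1H, 1O, 1F → 0 − 1 + 1 + 1 = +1
The most oxidised carbon is C1 at +3.

C1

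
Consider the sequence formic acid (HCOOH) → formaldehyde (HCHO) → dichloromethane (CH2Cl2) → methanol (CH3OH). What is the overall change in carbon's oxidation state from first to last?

Carbon oxidation states along the series — formic acid: +2, formaldehyde: 0, dichloromethane: 0, methanol: -2.
Net change = -2 − (+2) = -4.

-4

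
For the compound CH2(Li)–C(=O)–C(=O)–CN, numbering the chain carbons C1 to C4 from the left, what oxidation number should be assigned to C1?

-3

Assign +1 per bond to O/N/halogen, −1 per bond to H or an electropositive element, and 0 per bond to carbon.
C1 has one bond to C (0), one bond to H (-1), one bond to Li (-1), one bond to H (-1).
Oxidation state = 0 − 1 − 1 − 1 = -3.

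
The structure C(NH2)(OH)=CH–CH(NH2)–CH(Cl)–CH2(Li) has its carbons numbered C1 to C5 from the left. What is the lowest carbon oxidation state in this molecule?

-3

Tallying each carbon's bonds:
C1: 2C, 1O, 1N → 0 + 1 + 1 = +2
C2: 3C, 1H → 0 − 1 = -1
C3: 2C, 1H, 1N → 0 − 1 + 1 = 0
C4: 2C, 1H, 1Cl → 0 − 1 + 1 = 0
C5: 1C, 2H, 1Li → 0 − 2 − 1 = -3
The lowest value is -3.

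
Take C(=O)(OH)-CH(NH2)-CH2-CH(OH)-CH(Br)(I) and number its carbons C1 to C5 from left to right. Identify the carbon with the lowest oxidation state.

Tallying each carbon's bonds:
C1: 1C, 3O → 0 + 3 = +3
C2: 2C, 1H, 1N → 0 − 1 + 1 = 0
C3: 2C, 2H → 0 − 2 = -2
C4: 2C, 1H, 1O → 0 − 1 + 1 = 0
C5: 1C, 1H, 1Br, 1I → 0 − 1 + 1 + 1 = +1
The most reduced carbon is C3 at -2.

C3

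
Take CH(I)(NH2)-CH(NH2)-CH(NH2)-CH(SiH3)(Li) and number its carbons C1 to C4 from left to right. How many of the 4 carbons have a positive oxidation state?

1

Tallying each carbon's bonds:
C1: 1C, 1H, 1N, 1I → 0 − 1 + 1 + 1 = +1
C2: 2C, 1H, 1N → 0 − 1 + 1 = 0
C3: 2C, 1H, 1N → 0 − 1 + 1 = 0
C4: 1C, 1H, 1Li, 1Si → 0 − 1 − 1 − 1 = -3
1 carbon (C1) meets the condition.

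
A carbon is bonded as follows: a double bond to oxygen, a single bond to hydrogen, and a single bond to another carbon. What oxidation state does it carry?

Each bond to a more electronegative atom (O, N, halogen) counts +1, each bond to a less electronegative atom (H, metal, B, Si) counts −1, and each C–C bond counts 0.
The carbon has one bond to C (0), one bond to H (-1), a double bond to O (2×+1 = +2).
Oxidation state = 0 − 1 + 2 = +1.

+1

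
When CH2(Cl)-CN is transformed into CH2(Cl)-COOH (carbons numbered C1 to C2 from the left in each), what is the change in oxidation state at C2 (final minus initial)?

Before: C2 has 1 bond to C, 3 bonds to N → oxidation state +3.
After: C2 has 1 bond to C, 3 bonds to O → oxidation state +3.
Δ = +3 − (+3) = 0, so no net redox change at C2.

0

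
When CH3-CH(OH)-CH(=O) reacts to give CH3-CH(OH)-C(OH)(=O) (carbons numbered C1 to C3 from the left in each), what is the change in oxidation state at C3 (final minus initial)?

+2

Before: C3 has 1 bond to C, 1 bond to H, 2 bonds to O → oxidation state +1.
After: C3 has 1 bond to C, 3 bonds to O → oxidation state +3.
Δ = +3 − (+1) = +2, so this is an oxidation at C3.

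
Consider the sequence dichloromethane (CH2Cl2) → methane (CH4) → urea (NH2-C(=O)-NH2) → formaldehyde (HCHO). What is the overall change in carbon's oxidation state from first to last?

0

Carbon oxidation states along the series — dichloromethane: 0, methane: -4, urea: +4, formaldehyde: 0.
Net change = 0 − (0) = 0.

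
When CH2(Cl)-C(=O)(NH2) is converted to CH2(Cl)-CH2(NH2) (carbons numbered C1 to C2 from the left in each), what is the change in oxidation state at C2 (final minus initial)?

Before: C2 has 1 bond to C, 2 bonds to O, 1 bond to N → oxidation state +3.
After: C2 has 1 bond to C, 2 bonds to H, 1 bond to N → oxidation state -1.
Δ = -1 − (+3) = -4, so this is a reduction at C2.

-4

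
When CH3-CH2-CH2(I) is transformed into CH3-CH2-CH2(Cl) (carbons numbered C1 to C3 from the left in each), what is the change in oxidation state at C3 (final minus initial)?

0

Before: C3 has 1 bond to C, 2 bonds to H, 1 bond to I → oxidation state -1.
After: C3 has 1 bond to C, 2 bonds to H, 1 bond to Cl → oxidation state -1.
Δ = -1 − (-1) = 0, so no net redox change at C3.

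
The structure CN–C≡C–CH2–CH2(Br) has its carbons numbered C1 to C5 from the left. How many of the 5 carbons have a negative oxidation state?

Tallying each carbon's bonds:
C1: 1C, 3N → 0 + 3 = +3
C2: 4C → 0 = 0
C3: 4C → 0 = 0
C4: 2C, 2H → 0 − 2 = -2
C5: 1C, 2H, 1Br → 0 − 2 + 1 = -1
2 carbons (C4, C5) meet the condition.

2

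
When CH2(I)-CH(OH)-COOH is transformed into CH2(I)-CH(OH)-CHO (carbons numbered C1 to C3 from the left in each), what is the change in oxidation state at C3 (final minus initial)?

Before: C3 has 1 bond to C, 3 bonds to O → oxidation state +3.
After: C3 has 1 bond to C, 1 bond to H, 2 bonds to O → oxidation state +1.
Δ = +1 − (+3) = -2, so this is a reduction at C3.

-2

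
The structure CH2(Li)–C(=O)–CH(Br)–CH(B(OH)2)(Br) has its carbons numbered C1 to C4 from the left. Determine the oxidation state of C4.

C4 has one bond to C (0), one bond to H (-1), one bond to B (-1), one bond to Br (+1).
Oxidation state = 0 − 1 − 1 + 1 = -1.

-1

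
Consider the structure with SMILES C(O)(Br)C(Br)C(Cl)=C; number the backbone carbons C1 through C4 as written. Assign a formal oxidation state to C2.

C2 has one bond to C (0), one bond to C (0), one bond to H (-1), one bond to Br (+1).
Oxidation state = 0 + 0 − 1 + 1 = 0.

0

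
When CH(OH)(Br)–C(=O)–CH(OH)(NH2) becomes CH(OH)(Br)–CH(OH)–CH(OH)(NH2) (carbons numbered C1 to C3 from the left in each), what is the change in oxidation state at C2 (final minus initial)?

Before: C2 has 2 bonds to C, 2 bonds to O → oxidation state +2.
After: C2 has 2 bonds to C, 1 bond to H, 1 bond to O → oxidation state 0.
Δ = 0 − (+2) = -2, so this is a reduction at C2.

-2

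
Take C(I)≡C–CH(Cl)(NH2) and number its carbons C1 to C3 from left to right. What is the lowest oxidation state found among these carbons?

Tallying each carbon's bonds:
C1: 3C, 1I → 0 + 1 = +1
C2: 4C → 0 = 0
C3: 1C, 1H, 1N, 1Cl → 0 − 1 + 1 + 1 = +1
The lowest value is 0.

0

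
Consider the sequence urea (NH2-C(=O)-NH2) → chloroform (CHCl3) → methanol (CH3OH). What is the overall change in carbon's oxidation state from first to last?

-6

Carbon oxidation states along the series — urea: +4, chloroform: +2, methanol: -2.
Net change = -2 − (+4) = -6.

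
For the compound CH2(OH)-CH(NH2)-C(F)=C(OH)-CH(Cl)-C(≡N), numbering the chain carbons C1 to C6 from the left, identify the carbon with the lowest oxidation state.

Count +1 for every bond to an atom more electronegative than carbon and −1 for every bond to one less electronegative; C–C bonds are 0. Tallying each carbon:
C1: 1C, 2H, 1O → 0 − 2 + 1 = -1
C2: 2C, 1H, 1N → 0 − 1 + 1 = 0
C3: 3C, 1F → 0 + 1 = +1
C4: 3C, 1O → 0 + 1 = +1
C5: 2C, 1H, 1Cl → 0 − 1 + 1 = 0
C6: 1C, 3N → 0 + 3 = +3
The most reduced carbon is C1 at -1.

C1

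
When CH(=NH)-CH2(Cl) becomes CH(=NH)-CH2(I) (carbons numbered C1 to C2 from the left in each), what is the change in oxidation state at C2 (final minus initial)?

0

Before: C2 has 1 bond to C, 2 bonds to H, 1 bond to Cl → oxidation state -1.
After: C2 has 1 bond to C, 2 bonds to H, 1 bond to I → oxidation state -1.
Δ = -1 − (-1) = 0, so no net redox change at C2.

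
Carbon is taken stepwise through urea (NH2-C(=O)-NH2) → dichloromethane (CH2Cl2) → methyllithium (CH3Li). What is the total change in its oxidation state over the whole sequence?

Carbon oxidation states along the series — urea: +4, dichloromethane: 0, methyllithium: -4.
Net change = -4 − (+4) = -8.

-8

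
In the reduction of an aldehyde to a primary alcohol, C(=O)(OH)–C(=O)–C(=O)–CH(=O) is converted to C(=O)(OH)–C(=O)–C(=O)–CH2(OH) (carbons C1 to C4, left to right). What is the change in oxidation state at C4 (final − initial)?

Before: C4 has 1 bond to C, 1 bond to H, 2 bonds to O → oxidation state +1.
After: C4 has 1 bond to C, 2 bonds to H, 1 bond to O → oxidation state -1.
Δ = -1 − (+1) = -2, so this is a reduction at C4.

-2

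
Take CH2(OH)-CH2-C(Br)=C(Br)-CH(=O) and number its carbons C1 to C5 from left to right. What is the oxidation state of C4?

+1

C4 has a double bond to C (2×0 = 0), one bond to C (0), one bond to Br (+1).
Oxidation state = 0 + 0 + 1 = +1.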